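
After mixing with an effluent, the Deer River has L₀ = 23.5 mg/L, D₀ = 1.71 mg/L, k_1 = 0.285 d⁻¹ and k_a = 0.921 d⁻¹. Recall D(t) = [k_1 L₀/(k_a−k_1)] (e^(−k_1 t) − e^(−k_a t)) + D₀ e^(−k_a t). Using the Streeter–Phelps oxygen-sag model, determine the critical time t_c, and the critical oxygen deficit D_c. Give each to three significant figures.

t_c ≈ 1.57 d; D_c ≈ 4.65 mg/L

With k_a/k_1 = 3.232 and 1 − D₀(k_a−k_1)/(k_1 L₀) = 0.8376,
t_c = ln(3.232 × 0.8376) / (0.921 − 0.285) = ln(2.707) / 0.6360 = 0.9958/0.6360 = 1.566 d.
L(t_c) = L₀ e^(−k_1 t_c) = 23.5 × 0.6400 = 15.04 mg/L, and at the critical point k_a D_c = k_1 L, so D_c = (0.285/0.921) × 15.04 = 4.654 mg/L.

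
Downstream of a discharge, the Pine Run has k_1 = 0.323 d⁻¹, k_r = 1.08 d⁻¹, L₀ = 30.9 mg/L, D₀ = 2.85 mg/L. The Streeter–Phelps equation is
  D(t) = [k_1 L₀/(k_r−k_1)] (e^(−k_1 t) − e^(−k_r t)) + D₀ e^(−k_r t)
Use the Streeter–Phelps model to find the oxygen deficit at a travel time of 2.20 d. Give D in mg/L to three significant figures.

D ≈ 5.52 mg/L

k_1 L₀/(k_r−k_1) = 0.323×30.9/(1.08−0.323) = 9.981/0.7570 = 13.18 mg/L.
e^(−k_1 t) = e^(−0.323×2.200) = 0.4913; e^(−k_r t) = e^(−1.08×2.200) = 0.09292.
D = 13.18 × (0.4913 − 0.09292) + 2.85 × 0.09292 = 5.253 + 0.2648 = 5.518 mg/L.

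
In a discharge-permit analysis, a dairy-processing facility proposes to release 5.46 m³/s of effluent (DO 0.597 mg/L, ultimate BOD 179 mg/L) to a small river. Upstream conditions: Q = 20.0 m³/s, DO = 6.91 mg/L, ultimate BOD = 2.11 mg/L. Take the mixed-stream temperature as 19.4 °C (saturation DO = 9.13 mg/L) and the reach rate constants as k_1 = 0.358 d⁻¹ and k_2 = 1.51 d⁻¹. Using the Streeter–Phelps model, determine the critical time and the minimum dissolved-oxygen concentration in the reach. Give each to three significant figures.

Mixed DO = (20.0×6.91 + 5.46×0.597)/(20.0+5.46) = 141.5/25.46 = 5.556 mg/L.
Mixed L₀ = (20.0×2.11 + 5.46×179)/(25.46) = 1020/25.46 = 40.04 mg/L.
Initial deficit D₀ = C_s − DO₀ = 9.13 − 5.556 = 3.574 mg/L.
t_c = (1/1.152) ln[(1.51/0.358)(1 − 3.574×1.152/(0.358×40.04))] = 0.8681 × ln(3.007) = 0.9556 d.
D_c = (0.358/1.51) × 40.04 × e^(−0.358×0.9556) = 0.2371 × 40.04 × 0.7103 = 6.743 mg/L.
Minimum DO = 9.13 − 6.743 = 2.387 mg/L.

t_c ≈ 0.956 d; minimum DO ≈ 2.39 mg/L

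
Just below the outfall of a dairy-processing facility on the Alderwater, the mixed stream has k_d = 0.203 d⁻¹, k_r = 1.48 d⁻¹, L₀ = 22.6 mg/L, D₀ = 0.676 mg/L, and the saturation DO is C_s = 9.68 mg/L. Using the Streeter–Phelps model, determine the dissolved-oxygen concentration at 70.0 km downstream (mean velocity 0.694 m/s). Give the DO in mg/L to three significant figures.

DO ≈ 7.36 mg/L

Travel time t = x/v = 70.0 km / (0.694 m/s) = 70000 m / 0.694 m/s = 100900 s = 1.167 d.
k_d L₀/(k_r−k_d) = 0.203×22.6/(1.48−0.203) = 4.588/1.277 = 3.593 mg/L.
e^(−k_d t) = e^(−0.203×1.167) = 0.7890; e^(−k_r t) = e^(−1.48×1.167) = 0.1777.
D = 3.593 × (0.7890 − 0.1777) + 0.676 × 0.1777 = 2.196 + 0.1201 = 2.316 mg/L.
DO = C_s − D = 9.68 − 2.316 = 7.364 mg/L.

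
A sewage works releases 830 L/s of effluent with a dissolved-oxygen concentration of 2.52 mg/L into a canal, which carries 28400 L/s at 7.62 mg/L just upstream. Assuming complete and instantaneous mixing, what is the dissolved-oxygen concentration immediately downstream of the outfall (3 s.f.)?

7.48 mg/L

Flow-weighted mixing: C = (Q_r C_r + Q_w C_w)/(Q_r + Q_w)
= (28400×7.62 + 830×2.52)/(28400 + 830) = 218500/29230 = 7.475 mg/L.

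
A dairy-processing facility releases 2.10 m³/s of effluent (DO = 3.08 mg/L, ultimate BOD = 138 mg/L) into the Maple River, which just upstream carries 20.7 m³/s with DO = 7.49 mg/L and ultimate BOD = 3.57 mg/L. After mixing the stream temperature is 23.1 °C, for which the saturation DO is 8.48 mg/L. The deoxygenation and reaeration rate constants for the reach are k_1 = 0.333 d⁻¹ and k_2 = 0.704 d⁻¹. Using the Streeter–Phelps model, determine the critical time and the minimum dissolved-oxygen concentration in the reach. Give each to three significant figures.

t_c ≈ 1.74 d; minimum DO ≈ 4.25 mg/L

Mixed DO = (20.7×7.49 + 2.10×3.08)/(20.7+2.10) = 161.5/22.80 = 7.084 mg/L.
Mixed L₀ = (20.7×3.57 + 2.10×138)/(22.80) = 363.7/22.80 = 15.95 mg/L.
Initial deficit D₀ = C_s − DO₀ = 8.48 − 7.084 = 1.396 mg/L.
t_c = (1/0.3710) ln[(0.704/0.333)(1 − 1.396×0.3710/(0.333×15.95))] = 2.695 × ln(1.908) = 1.741 d.
D_c = (0.333/0.704) × 15.95 × e^(−0.333×1.741) = 0.4730 × 15.95 × 0.5600 = 4.225 mg/L.
Minimum DO = 8.48 − 4.225 = 4.255 mg/L.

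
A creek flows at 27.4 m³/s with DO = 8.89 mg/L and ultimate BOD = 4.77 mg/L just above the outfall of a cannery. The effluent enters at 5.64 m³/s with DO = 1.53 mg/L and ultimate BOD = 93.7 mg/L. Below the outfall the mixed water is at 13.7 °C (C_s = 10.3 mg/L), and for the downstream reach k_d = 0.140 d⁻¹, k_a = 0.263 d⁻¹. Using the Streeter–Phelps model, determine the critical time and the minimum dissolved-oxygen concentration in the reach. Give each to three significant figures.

t_c ≈ 4.11 d; minimum DO ≈ 4.33 mg/L

Mixed DO = (27.4×8.89 + 5.64×1.53)/(27.4+5.64) = 252.2/33.04 = 7.634 mg/L.
Mixed L₀ = (27.4×4.77 + 5.64×93.7)/(33.04) = 659.2/33.04 = 19.95 mg/L.
Initial deficit D₀ = C_s − DO₀ = 10.3 − 7.634 = 2.666 mg/L.
t_c = (1/0.1230) ln[(0.263/0.140)(1 − 2.666×0.1230/(0.140×19.95))] = 8.130 × ln(1.658) = 4.111 d.
D_c = (0.140/0.263) × 19.95 × e^(−0.140×4.111) = 0.5323 × 19.95 × 0.5624 = 5.973 mg/L.
Minimum DO = 10.3 − 5.973 = 4.327 mg/L.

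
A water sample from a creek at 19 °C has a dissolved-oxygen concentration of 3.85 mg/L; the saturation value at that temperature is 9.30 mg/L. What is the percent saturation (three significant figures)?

% saturation = C/C_s × 100 = 3.85/9.30 × 100 = 41.4 %.

41.4 % saturation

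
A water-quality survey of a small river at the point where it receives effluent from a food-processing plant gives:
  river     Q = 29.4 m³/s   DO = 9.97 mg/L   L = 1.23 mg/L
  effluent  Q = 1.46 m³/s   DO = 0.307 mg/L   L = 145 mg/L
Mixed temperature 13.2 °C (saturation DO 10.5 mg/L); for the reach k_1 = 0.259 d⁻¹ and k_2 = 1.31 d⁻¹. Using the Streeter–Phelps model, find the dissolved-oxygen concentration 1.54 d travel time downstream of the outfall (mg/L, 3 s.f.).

Mixed DO = (29.4×9.97 + 1.46×0.307)/(29.4+1.46) = 293.6/30.86 = 9.513 mg/L.
Mixed L₀ = (29.4×1.23 + 1.46×145)/(30.86) = 247.9/30.86 = 8.032 mg/L.
Initial deficit D₀ = C_s − DO₀ = 10.5 − 9.513 = 0.9872 mg/L.
D(1.54) = [0.259×8.032/(1.31−0.259)](e^(−0.259×1.54) − e^(−1.31×1.54)) + 0.9872 e^(−1.31×1.54)
= 1.979 × (0.6711 − 0.1330) + 0.9872 × 0.1330 = 1.196 mg/L.
DO = 10.5 − 1.196 = 9.304 mg/L.

DO ≈ 9.30 mg/L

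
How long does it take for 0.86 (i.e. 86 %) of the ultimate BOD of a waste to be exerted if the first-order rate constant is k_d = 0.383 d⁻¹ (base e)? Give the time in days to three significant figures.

t ≈ 5.13 d

y/L₀ = 1 − e^(−k_d t) = 0.86 ⇒ e^(−k_d t) = 0.140
t = −ln(0.140) / 0.383 = 1.966 / 0.383 = 5.133 d.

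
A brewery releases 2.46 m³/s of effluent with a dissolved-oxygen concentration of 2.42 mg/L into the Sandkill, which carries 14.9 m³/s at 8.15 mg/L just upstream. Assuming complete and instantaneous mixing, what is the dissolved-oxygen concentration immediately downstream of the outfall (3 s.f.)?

7.34 mg/L

Flow-weighted mixing: C = (Q_r C_r + Q_w C_w)/(Q_r + Q_w)
= (14.9×8.15 + 2.46×2.42)/(14.9 + 2.46) = 127.4/17.36 = 7.338 mg/L.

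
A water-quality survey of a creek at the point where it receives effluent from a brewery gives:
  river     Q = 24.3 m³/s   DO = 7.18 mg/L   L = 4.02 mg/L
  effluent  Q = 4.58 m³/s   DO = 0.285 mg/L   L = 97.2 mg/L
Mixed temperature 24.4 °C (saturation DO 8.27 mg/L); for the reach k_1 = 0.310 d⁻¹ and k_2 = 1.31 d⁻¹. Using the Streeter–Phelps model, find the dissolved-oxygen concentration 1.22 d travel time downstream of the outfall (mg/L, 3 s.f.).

DO ≈ 5.01 mg/L

Mixed DO = (24.3×7.18 + 4.58×0.285)/(24.3+4.58) = 175.8/28.88 = 6.087 mg/L.
Mixed L₀ = (24.3×4.02 + 4.58×97.2)/(28.88) = 542.9/28.88 = 18.80 mg/L.
Initial deficit D₀ = C_s − DO₀ = 8.27 − 6.087 = 2.183 mg/L.
D(1.22) = [0.310×18.80/(1.31−0.310)](e^(−0.310×1.22) − e^(−1.31×1.22)) + 2.183 e^(−1.31×1.22)
= 5.827 × (0.6851 − 0.2023) + 2.183 × 0.2023 = 3.255 mg/L.
DO = 8.27 − 3.255 = 5.015 mg/L.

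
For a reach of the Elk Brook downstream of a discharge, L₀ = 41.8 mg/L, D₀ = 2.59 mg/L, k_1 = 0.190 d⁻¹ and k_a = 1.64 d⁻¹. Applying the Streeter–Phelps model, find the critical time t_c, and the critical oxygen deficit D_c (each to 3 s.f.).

With k_a/k_1 = 8.632 and 1 − D₀(k_a−k_1)/(k_1 L₀) = 0.5271,
t_c = ln(8.632 × 0.5271) / (1.64 − 0.190) = ln(4.550) / 1.450 = 1.515/1.450 = 1.045 d.
D_c = (k_1/k_a) L₀ e^(−k_1 t_c) = (0.190/1.64) × 41.8 × e^(−0.190×1.045) = 0.1159 × 41.8 × 0.8199 = 3.971 mg/L.

t_c ≈ 1.04 d; D_c ≈ 3.97 mg/L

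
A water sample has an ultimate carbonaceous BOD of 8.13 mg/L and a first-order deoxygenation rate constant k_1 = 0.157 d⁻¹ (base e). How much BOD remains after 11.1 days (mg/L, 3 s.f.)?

L_t = L₀ e^(−k_1 t) = 8.13 × e^(−0.157×11.1) = 8.13 × 0.1750 = 1.423 mg/L.

L ≈ 1.42 mg/L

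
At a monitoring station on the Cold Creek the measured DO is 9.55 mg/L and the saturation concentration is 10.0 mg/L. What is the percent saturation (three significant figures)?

% saturation = C/C_s × 100 = 9.55/10.0 × 100 = 95.5 %.

95.5 % saturation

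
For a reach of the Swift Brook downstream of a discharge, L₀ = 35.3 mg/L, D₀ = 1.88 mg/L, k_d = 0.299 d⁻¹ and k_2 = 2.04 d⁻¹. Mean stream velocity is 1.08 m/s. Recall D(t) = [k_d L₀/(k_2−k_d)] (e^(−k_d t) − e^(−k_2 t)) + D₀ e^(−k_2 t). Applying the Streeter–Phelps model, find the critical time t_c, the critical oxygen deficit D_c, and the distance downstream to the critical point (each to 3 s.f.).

With k_2/k_d = 6.823 and 1 − D₀(k_2−k_d)/(k_d L₀) = 0.6899,
t_c = ln(6.823 × 0.6899) / (2.04 − 0.299) = ln(4.707) / 1.741 = 1.549/1.741 = 0.8897 d.
D_c = (k_d/k_2) L₀ e^(−k_d t_c) = (0.299/2.04) × 35.3 × e^(−0.299×0.8897) = 0.1466 × 35.3 × 0.7664 = 3.965 mg/L.
x_c = v t_c = 1.08 m/s × 0.8897 d × 86400 s/d = 83020 m ≈ 83.0 km.

t_c ≈ 0.890 d; D_c ≈ 3.97 mg/L; x_c ≈ 83.0 km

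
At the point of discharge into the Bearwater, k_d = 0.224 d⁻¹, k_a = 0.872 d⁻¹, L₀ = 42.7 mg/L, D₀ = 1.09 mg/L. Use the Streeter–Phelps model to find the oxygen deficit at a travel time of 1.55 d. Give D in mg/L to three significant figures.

D ≈ 6.89 mg/L

k_d L₀/(k_a−k_d) = 0.224×42.7/(0.872−0.224) = 9.565/0.6480 = 14.76 mg/L.
e^(−k_d t) = e^(−0.224×1.550) = 0.7067; e^(−k_a t) = e^(−0.872×1.550) = 0.2588.
D = 14.76 × (0.7067 − 0.2588) + 1.09 × 0.2588 = 6.610 + 0.2821 = 6.892 mg/L.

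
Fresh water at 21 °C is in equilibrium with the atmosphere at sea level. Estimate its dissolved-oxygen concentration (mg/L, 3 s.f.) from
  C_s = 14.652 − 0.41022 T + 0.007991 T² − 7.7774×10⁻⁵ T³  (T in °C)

C_s = 14.652 − 0.41022×21 + 0.007991×21² − 7.7774×10⁻⁵×21³ = 8.841 mg/L.

C_s ≈ 8.84 mg/L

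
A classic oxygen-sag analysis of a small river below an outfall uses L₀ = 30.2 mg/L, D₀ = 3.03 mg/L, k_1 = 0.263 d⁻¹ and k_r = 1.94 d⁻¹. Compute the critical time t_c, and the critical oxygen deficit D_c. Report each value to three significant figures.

With k_r/k_1 = 7.376 and 1 − D₀(k_r−k_1)/(k_1 L₀) = 0.3602,
t_c = ln(7.376 × 0.3602) / (1.94 − 0.263) = ln(2.657) / 1.677 = 0.9773/1.677 = 0.5828 d.
L(t_c) = L₀ e^(−k_1 t_c) = 30.2 × 0.8579 = 25.91 mg/L, and at the critical point k_r D_c = k_1 L, so D_c = (0.263/1.94) × 25.91 = 3.512 mg/L.

t_c ≈ 0.583 d; D_c ≈ 3.51 mg/L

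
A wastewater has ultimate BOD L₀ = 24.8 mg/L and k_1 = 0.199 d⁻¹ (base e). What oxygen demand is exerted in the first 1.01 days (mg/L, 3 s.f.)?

y_t = L₀(1 − e^(−k_1 t)) = 24.8 × (1 − e^(−0.199×1.01))
= 24.8 × (1 − 0.8179) = 24.8 × 0.1821 = 4.516 mg/L.

y ≈ 4.52 mg/L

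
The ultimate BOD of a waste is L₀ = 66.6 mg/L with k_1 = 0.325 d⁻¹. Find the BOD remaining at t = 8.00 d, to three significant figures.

L ≈ 4.95 mg/L

L_t = L₀ e^(−k_1 t) = 66.6 × e^(−0.325×8.00) = 66.6 × 0.07427 = 4.947 mg/L.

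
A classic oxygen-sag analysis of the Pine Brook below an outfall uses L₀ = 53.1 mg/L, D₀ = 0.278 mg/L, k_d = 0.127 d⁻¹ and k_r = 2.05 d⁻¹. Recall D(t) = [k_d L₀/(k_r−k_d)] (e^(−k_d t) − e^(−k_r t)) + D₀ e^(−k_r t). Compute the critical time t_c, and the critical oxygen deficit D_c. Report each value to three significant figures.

With k_r/k_d = 16.14 and 1 − D₀(k_r−k_d)/(k_d L₀) = 0.9207,
t_c = ln(16.14 × 0.9207) / (2.05 − 0.127) = ln(14.86) / 1.923 = 2.699/1.923 = 1.403 d.
L(t_c) = L₀ e^(−k_d t_c) = 53.1 × 0.8367 = 44.43 mg/L, and at the critical point k_r D_c = k_d L, so D_c = (0.127/2.05) × 44.43 = 2.753 mg/L.

t_c ≈ 1.40 d; D_c ≈ 2.75 mg/L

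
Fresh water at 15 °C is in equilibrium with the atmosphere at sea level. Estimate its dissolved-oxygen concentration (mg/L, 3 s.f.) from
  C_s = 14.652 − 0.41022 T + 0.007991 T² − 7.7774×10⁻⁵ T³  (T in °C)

C_s = 14.652 − 0.41022×15 + 0.007991×15² − 7.7774×10⁻⁵×15³ = 10.03 mg/L.

C_s ≈ 10.0 mg/L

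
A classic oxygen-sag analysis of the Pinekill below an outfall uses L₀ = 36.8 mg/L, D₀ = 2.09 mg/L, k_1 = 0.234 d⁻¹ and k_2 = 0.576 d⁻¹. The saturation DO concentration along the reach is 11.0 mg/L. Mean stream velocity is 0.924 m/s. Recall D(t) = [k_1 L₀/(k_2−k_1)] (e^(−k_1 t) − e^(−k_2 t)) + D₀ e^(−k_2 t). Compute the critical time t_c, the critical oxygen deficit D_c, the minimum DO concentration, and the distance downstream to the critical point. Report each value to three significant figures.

With k_2/k_1 = 2.462 and 1 − D₀(k_2−k_1)/(k_1 L₀) = 0.9170,
t_c = ln(2.462 × 0.9170) / (0.576 − 0.234) = ln(2.257) / 0.3420 = 0.8141/0.3420 = 2.381 d.
D_c = (k_1/k_2) L₀ e^(−k_1 t_c) = (0.234/0.576) × 36.8 × e^(−0.234×2.381) = 0.4063 × 36.8 × 0.5729 = 8.565 mg/L.
Minimum DO = C_s − D_c = 11.0 − 8.565 = 2.435 mg/L.
x_c = v t_c = 0.924 m/s × 2.381 d × 86400 s/d = 190000 m ≈ 190 km.

t_c ≈ 2.38 d; D_c ≈ 8.56 mg/L; min DO ≈ 2.44 mg/L; x_c ≈ 190 km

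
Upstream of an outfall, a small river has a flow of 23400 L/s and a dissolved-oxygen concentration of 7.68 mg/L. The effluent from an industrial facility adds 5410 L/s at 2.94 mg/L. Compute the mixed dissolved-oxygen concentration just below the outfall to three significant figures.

6.79 mg/L

Flow-weighted mixing: C = (Q_r C_r + Q_w C_w)/(Q_r + Q_w)
= (23400×7.68 + 5410×2.94)/(23400 + 5410) = 195600/28810 = 6.790 mg/L.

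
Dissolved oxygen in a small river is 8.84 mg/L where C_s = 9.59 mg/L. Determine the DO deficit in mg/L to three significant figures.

D ≈ 0.750 mg/L

D = C_s − C = 9.59 − 8.84 = 0.750 mg/L.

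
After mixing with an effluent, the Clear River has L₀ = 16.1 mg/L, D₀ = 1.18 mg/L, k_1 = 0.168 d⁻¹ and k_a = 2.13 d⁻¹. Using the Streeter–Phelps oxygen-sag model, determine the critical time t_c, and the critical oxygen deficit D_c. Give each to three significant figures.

With k_a/k_1 = 12.68 and 1 − D₀(k_a−k_1)/(k_1 L₀) = 0.1441,
t_c = ln(12.68 × 0.1441) / (2.13 − 0.168) = ln(1.826) / 1.962 = 0.6024/1.962 = 0.3070 d.
L(t_c) = L₀ e^(−k_1 t_c) = 16.1 × 0.9497 = 15.29 mg/L, and at the critical point k_a D_c = k_1 L, so D_c = (0.168/2.13) × 15.29 = 1.206 mg/L.

t_c ≈ 0.307 d; D_c ≈ 1.21 mg/L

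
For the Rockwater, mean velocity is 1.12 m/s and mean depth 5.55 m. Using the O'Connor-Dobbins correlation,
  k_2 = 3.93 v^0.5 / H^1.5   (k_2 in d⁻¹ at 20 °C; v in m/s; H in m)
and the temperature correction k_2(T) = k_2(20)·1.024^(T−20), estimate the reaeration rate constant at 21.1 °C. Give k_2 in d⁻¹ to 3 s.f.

k_2(20) = 3.93 × 1.12^0.5 / 5.55^1.5 = 3.93 × 1.058 / 13.07 = 0.3181 d⁻¹.
k_2(21.1) = 0.3181 × 1.024^(21.1−20) = 0.3181 × 1.026 = 0.3265 d⁻¹.

k_2 ≈ 0.327 d⁻¹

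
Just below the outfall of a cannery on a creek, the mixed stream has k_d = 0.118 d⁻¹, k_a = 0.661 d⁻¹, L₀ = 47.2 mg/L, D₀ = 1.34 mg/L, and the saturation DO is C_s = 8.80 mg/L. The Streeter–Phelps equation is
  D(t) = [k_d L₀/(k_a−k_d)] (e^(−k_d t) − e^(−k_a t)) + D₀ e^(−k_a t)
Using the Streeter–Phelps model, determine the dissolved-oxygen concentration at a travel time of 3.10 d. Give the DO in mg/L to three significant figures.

DO ≈ 2.83 mg/L

k_d L₀/(k_a−k_d) = 0.118×47.2/(0.661−0.118) = 5.570/0.5430 = 10.26 mg/L.
e^(−k_d t) = e^(−0.118×3.100) = 0.6936; e^(−k_a t) = e^(−0.661×3.100) = 0.1289.
D = 10.26 × (0.6936 − 0.1289) + 1.34 × 0.1289 = 5.793 + 0.1727 = 5.966 mg/L.
DO = C_s − D = 8.80 − 5.966 = 2.834 mg/L.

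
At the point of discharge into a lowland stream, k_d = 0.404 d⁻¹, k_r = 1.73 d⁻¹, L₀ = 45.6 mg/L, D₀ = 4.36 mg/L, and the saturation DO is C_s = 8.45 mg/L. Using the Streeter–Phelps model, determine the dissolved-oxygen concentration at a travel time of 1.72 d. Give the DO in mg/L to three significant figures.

k_d L₀/(k_r−k_d) = 0.404×45.6/(1.73−0.404) = 18.42/1.326 = 13.89 mg/L.
e^(−k_d t) = e^(−0.404×1.720) = 0.4991; e^(−k_r t) = e^(−1.73×1.720) = 0.05102.
D = 13.89 × (0.4991 − 0.05102) + 4.36 × 0.05102 = 6.226 + 0.2224 = 6.448 mg/L.
DO = C_s − D = 8.45 − 6.448 = 2.002 mg/L.

DO ≈ 2.00 mg/L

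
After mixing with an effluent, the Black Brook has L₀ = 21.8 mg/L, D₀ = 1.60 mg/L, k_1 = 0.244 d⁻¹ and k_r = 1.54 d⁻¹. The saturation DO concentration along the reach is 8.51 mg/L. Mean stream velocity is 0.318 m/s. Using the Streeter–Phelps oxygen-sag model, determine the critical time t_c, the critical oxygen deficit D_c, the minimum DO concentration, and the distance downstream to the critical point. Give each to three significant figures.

t_c ≈ 1.04 d; D_c ≈ 2.68 mg/L; min DO ≈ 5.83 mg/L; x_c ≈ 28.6 km

At the critical point dD/dt = 0, so k_1 L₀ e^(−k_1 t) = k_r D. Substituting D(t) from the Streeter–Phelps equation and solving for t gives
t_c = ln[(k_r/k_1)(1 − D₀(k_r−k_1)/(k_1 L₀))] / (k_r−k_1).
Here k_r−k_1 = 1.296 d⁻¹ and 1 − D₀(k_r−k_1)/(k_1 L₀) = 1 − 1.60×1.296/(0.244×21.8) = 0.6102, so
t_c = ln(6.311 × 0.6102) / 1.296 = 1.348 / 1.296 = 1.040 d.
D_c = (k_1/k_r) L₀ e^(−k_1 t_c) = (0.244/1.54) × 21.8 × e^(−0.244×1.040) = 0.1584 × 21.8 × 0.7758 = 2.680 mg/L.
Minimum DO = C_s − D_c = 8.51 − 2.680 = 5.830 mg/L.
x_c = v t_c = 0.318 m/s × 1.040 d × 86400 s/d = 28580 m ≈ 28.6 km.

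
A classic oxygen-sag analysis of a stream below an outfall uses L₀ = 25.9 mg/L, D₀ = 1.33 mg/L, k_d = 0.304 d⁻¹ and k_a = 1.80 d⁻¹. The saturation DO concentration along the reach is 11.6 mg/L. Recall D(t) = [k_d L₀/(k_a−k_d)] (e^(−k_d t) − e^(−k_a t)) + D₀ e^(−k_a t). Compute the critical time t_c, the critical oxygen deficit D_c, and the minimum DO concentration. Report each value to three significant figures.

t_c ≈ 0.994 d; D_c ≈ 3.23 mg/L; min DO ≈ 8.37 mg/L

t_c = [1/(k_a−k_d)] ln[(k_a/k_d)(1 − D₀(k_a−k_d)/(k_d L₀))]
= [1/(1.80−0.304)] ln[(1.80/0.304)(1 − 1.33×1.496/(0.304×25.9))]
= (1/1.496) ln[5.921 × 0.7473] = 0.6684 × ln(4.425) = 0.6684 × 1.487 = 0.9941 d.
L(t_c) = L₀ e^(−k_d t_c) = 25.9 × 0.7392 = 19.14 mg/L, and at the critical point k_a D_c = k_d L, so D_c = (0.304/1.80) × 19.14 = 3.233 mg/L.
Minimum DO = C_s − D_c = 11.6 − 3.233 = 8.367 mg/L.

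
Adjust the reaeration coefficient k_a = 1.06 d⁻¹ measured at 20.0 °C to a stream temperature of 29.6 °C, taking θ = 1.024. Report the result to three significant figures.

k_a(T₂) = k_a(T₁) · θ^(T₂−T₁) = 1.06 × 1.024^(29.6−20.0)
= 1.06 × 1.024^9.60 = 1.06 × 1.256 = 1.331 d⁻¹.

k_a ≈ 1.33 d⁻¹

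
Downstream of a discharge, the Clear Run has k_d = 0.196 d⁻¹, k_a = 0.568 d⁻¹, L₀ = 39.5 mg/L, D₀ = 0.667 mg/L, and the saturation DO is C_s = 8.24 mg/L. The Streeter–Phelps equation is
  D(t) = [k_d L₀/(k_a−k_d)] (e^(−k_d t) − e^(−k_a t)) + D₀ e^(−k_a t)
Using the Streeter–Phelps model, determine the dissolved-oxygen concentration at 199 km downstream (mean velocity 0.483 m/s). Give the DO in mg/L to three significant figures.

DO ≈ 1.41 mg/L

Travel time t = x/v = 199 km / (0.483 m/s) = 199000 m / 0.483 m/s = 412000 s = 4.769 d.
k_d L₀/(k_a−k_d) = 0.196×39.5/(0.568−0.196) = 7.742/0.3720 = 20.81 mg/L.
e^(−k_d t) = e^(−0.196×4.769) = 0.3927; e^(−k_a t) = e^(−0.568×4.769) = 0.06663.
D = 20.81 × (0.3927 − 0.06663) + 0.667 × 0.06663 = 6.787 + 0.04444 = 6.831 mg/L.
DO = C_s − D = 8.24 − 6.831 = 1.409 mg/L.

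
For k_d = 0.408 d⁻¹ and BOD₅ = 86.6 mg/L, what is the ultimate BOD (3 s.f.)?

BOD₅ = L₀(1 − e^(−5k_d)) ⇒ L₀ = BOD₅ / (1 − e^(−5×0.408))
= 86.6 / (1 − 0.1300) = 86.6 / 0.8700 = 99.54 mg/L.

L₀ ≈ 99.5 mg/L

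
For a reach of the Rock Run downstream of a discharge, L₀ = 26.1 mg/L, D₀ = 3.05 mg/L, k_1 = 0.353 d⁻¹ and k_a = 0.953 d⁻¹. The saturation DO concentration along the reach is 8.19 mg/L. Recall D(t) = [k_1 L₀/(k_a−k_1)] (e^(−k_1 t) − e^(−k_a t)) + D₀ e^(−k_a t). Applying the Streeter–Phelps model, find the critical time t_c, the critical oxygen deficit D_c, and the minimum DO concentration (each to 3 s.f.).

At the critical point dD/dt = 0, so k_1 L₀ e^(−k_1 t) = k_a D. Substituting D(t) from the Streeter–Phelps equation and solving for t gives
t_c = ln[(k_a/k_1)(1 − D₀(k_a−k_1)/(k_1 L₀))] / (k_a−k_1).
Here k_a−k_1 = 0.6000 d⁻¹ and 1 − D₀(k_a−k_1)/(k_1 L₀) = 1 − 3.05×0.6000/(0.353×26.1) = 0.8014, so
t_c = ln(2.700 × 0.8014) / 0.6000 = 0.7717 / 0.6000 = 1.286 d.
D_c = (k_1/k_a) L₀ e^(−k_1 t_c) = (0.353/0.953) × 26.1 × e^(−0.353×1.286) = 0.3704 × 26.1 × 0.6351 = 6.140 mg/L.
Minimum DO = C_s − D_c = 8.19 − 6.140 = 2.050 mg/L.

t_c ≈ 1.29 d; D_c ≈ 6.14 mg/L; min DO ≈ 2.05 mg/L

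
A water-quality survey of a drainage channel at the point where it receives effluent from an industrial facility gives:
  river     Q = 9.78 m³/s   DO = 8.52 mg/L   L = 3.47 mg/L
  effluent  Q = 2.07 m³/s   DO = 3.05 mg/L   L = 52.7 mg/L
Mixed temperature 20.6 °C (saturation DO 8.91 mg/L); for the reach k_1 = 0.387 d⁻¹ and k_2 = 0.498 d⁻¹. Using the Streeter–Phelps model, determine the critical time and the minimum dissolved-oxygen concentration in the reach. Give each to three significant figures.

Mixed DO = (9.78×8.52 + 2.07×3.05)/(9.78+2.07) = 89.64/11.85 = 7.564 mg/L.
Mixed L₀ = (9.78×3.47 + 2.07×52.7)/(11.85) = 143.0/11.85 = 12.07 mg/L.
Initial deficit D₀ = C_s − DO₀ = 8.91 − 7.564 = 1.346 mg/L.
t_c = (1/0.1110) ln[(0.498/0.387)(1 − 1.346×0.1110/(0.387×12.07))] = 9.009 × ln(1.246) = 1.979 d.
D_c = (0.387/0.498) × 12.07 × e^(−0.387×1.979) = 0.7771 × 12.07 × 0.4649 = 4.361 mg/L.
Minimum DO = 8.91 − 4.361 = 4.549 mg/L.

t_c ≈ 1.98 d; minimum DO ≈ 4.55 mg/L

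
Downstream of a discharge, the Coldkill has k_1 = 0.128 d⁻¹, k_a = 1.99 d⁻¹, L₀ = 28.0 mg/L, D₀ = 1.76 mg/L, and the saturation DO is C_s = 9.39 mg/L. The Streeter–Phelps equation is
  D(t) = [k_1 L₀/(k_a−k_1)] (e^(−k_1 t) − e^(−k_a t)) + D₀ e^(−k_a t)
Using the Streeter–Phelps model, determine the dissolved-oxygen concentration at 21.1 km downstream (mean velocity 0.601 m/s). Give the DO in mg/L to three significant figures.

DO ≈ 7.64 mg/L

Travel time t = x/v = 21.1 km / (0.601 m/s) = 21100 m / 0.601 m/s = 35110 s = 0.4063 d.
k_1 L₀/(k_a−k_1) = 0.128×28.0/(1.99−0.128) = 3.584/1.862 = 1.925 mg/L.
e^(−k_1 t) = e^(−0.128×0.4063) = 0.9493; e^(−k_a t) = e^(−1.99×0.4063) = 0.4455.
D = 1.925 × (0.9493 − 0.4455) + 1.76 × 0.4455 = 0.9698 + 0.7840 = 1.754 mg/L.
DO = C_s − D = 9.39 − 1.754 = 7.636 mg/L.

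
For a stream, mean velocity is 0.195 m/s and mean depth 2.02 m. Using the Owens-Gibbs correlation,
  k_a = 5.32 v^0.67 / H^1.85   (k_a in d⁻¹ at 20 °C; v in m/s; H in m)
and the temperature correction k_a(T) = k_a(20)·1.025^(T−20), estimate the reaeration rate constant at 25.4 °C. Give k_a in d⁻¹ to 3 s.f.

k_a ≈ 0.554 d⁻¹

k_a(20) = 5.32 × 0.195^0.67 / 2.02^1.85 = 5.32 × 0.3344 / 3.672 = 0.4845 d⁻¹.
k_a(25.4) = 0.4845 × 1.025^(25.4−20) = 0.4845 × 1.143 = 0.5537 d⁻¹.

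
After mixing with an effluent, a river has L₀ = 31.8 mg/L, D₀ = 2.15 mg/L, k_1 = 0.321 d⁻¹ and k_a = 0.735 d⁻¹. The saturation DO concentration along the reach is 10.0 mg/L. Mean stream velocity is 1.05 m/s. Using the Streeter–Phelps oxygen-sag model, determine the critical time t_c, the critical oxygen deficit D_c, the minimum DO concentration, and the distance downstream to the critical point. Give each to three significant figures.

At the critical point dD/dt = 0, so k_1 L₀ e^(−k_1 t) = k_a D. Substituting D(t) from the Streeter–Phelps equation and solving for t gives
t_c = ln[(k_a/k_1)(1 − D₀(k_a−k_1)/(k_1 L₀))] / (k_a−k_1).
Here k_a−k_1 = 0.4140 d⁻¹ and 1 − D₀(k_a−k_1)/(k_1 L₀) = 1 − 2.15×0.4140/(0.321×31.8) = 0.9128, so
t_c = ln(2.290 × 0.9128) / 0.4140 = 0.7372 / 0.4140 = 1.781 d.
L(t_c) = L₀ e^(−k_1 t_c) = 31.8 × 0.5646 = 17.96 mg/L, and at the critical point k_a D_c = k_1 L, so D_c = (0.321/0.735) × 17.96 = 7.842 mg/L.
Minimum DO = C_s − D_c = 10.0 − 7.842 = 2.158 mg/L.
x_c = v t_c = 1.05 m/s × 1.781 d × 86400 s/d = 161500 m ≈ 162 km.

t_c ≈ 1.78 d; D_c ≈ 7.84 mg/L; min DO ≈ 2.16 mg/L; x_c ≈ 162 km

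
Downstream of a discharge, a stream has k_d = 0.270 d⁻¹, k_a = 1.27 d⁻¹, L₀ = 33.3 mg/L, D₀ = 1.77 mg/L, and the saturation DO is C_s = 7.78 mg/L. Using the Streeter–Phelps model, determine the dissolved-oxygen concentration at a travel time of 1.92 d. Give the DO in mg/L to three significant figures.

k_d L₀/(k_a−k_d) = 0.270×33.3/(1.27−0.270) = 8.991/1.000 = 8.991 mg/L.
e^(−k_d t) = e^(−0.270×1.920) = 0.5955; e^(−k_a t) = e^(−1.27×1.920) = 0.08730.
D = 8.991 × (0.5955 − 0.08730) + 1.77 × 0.08730 = 4.569 + 0.1545 = 4.723 mg/L.
DO = C_s − D = 7.78 − 4.723 = 3.057 mg/L.

DO ≈ 3.06 mg/L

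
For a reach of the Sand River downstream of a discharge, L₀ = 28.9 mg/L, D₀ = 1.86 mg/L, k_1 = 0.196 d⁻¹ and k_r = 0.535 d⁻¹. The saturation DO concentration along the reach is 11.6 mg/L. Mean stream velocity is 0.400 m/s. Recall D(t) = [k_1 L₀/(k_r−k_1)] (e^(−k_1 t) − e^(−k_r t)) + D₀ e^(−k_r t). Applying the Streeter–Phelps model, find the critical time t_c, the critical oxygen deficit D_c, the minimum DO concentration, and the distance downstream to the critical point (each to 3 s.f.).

t_c = [1/(k_r−k_1)] ln[(k_r/k_1)(1 − D₀(k_r−k_1)/(k_1 L₀))]
= [1/(0.535−0.196)] ln[(0.535/0.196)(1 − 1.86×0.3390/(0.196×28.9))]
= (1/0.3390) ln[2.730 × 0.8887] = 2.950 × ln(2.426) = 2.950 × 0.8861 = 2.614 d.
L(t_c) = L₀ e^(−k_1 t_c) = 28.9 × 0.5991 = 17.31 mg/L, and at the critical point k_r D_c = k_1 L, so D_c = (0.196/0.535) × 17.31 = 6.343 mg/L.
Minimum DO = C_s − D_c = 11.6 − 6.343 = 5.257 mg/L.
x_c = v t_c = 0.400 m/s × 2.614 d × 86400 s/d = 90340 m ≈ 90.3 km.

t_c ≈ 2.61 d; D_c ≈ 6.34 mg/L; min DO ≈ 5.26 mg/L; x_c ≈ 90.3 km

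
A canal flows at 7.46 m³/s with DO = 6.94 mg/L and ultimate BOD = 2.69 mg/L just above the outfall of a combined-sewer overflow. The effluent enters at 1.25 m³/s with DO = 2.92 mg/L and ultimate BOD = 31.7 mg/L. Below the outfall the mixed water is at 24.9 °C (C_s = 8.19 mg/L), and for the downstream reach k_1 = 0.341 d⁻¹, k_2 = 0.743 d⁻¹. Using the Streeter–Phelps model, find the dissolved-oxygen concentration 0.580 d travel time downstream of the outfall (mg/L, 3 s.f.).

Mixed DO = (7.46×6.94 + 1.25×2.92)/(7.46+1.25) = 55.42/8.710 = 6.363 mg/L.
Mixed L₀ = (7.46×2.69 + 1.25×31.7)/(8.710) = 59.69/8.710 = 6.853 mg/L.
Initial deficit D₀ = C_s − DO₀ = 8.19 − 6.363 = 1.827 mg/L.
D(0.580) = [0.341×6.853/(0.743−0.341)](e^(−0.341×0.580) − e^(−0.743×0.580)) + 1.827 e^(−0.743×0.580)
= 5.813 × (0.8206 − 0.6499) + 1.827 × 0.6499 = 2.179 mg/L.
DO = 8.19 − 2.179 = 6.011 mg/L.

DO ≈ 6.01 mg/L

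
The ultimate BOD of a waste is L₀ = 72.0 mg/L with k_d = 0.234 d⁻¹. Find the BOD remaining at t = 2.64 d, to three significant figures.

L ≈ 38.8 mg/L

L_t = L₀ e^(−k_d t) = 72.0 × e^(−0.234×2.64) = 72.0 × 0.5392 = 38.82 mg/L.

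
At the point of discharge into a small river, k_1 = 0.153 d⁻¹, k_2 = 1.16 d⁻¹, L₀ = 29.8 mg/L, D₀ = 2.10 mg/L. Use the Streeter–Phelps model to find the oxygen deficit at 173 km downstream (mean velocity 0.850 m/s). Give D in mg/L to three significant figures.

D ≈ 3.00 mg/L

Travel time t = x/v = 173 km / (0.850 m/s) = 173000 m / 0.850 m/s = 203500 s = 2.356 d.
k_1 L₀/(k_2−k_1) = 0.153×29.8/(1.16−0.153) = 4.559/1.007 = 4.528 mg/L.
e^(−k_1 t) = e^(−0.153×2.356) = 0.6974; e^(−k_2 t) = e^(−1.16×2.356) = 0.06505.
D = 4.528 × (0.6974 − 0.06505) + 2.10 × 0.06505 = 2.863 + 0.1366 = 3.000 mg/L.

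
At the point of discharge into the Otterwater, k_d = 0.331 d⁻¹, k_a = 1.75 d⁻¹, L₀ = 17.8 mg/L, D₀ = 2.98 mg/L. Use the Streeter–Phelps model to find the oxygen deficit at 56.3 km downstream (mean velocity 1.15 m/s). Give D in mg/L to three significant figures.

D ≈ 3.01 mg/L

Travel time t = x/v = 56.3 km / (1.15 m/s) = 56300 m / 1.15 m/s = 48960 s = 0.5666 d.
k_d L₀/(k_a−k_d) = 0.331×17.8/(1.75−0.331) = 5.892/1.419 = 4.152 mg/L.
e^(−k_d t) = e^(−0.331×0.5666) = 0.8290; e^(−k_a t) = e^(−1.75×0.5666) = 0.3710.
D = 4.152 × (0.8290 − 0.3710) + 2.98 × 0.3710 = 1.902 + 1.106 = 3.007 mg/L.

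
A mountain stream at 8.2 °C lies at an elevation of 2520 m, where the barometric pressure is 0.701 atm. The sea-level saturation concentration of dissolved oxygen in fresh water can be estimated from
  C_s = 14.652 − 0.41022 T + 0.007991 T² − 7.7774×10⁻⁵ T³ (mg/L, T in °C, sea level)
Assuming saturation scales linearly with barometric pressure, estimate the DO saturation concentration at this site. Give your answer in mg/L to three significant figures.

At sea level: C_s = 14.652 − 0.41022×8.2 + 0.007991×8.2² − 7.7774×10⁻⁵×8.2³ = 11.78 mg/L.
Pressure correction: C_s' = 11.78 × 0.701 = 8.260 mg/L.

C_s ≈ 8.26 mg/L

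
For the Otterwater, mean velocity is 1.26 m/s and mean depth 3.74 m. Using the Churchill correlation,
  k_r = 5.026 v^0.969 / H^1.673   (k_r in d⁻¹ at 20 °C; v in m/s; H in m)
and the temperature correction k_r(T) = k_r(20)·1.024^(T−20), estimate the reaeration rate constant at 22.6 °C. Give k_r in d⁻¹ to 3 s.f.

k_r ≈ 0.736 d⁻¹

k_r(20) = 5.026 × 1.26^0.969 / 3.74^1.673 = 5.026 × 1.251 / 9.087 = 0.6919 d⁻¹.
k_r(22.6) = 0.6919 × 1.024^(22.6−20) = 0.6919 × 1.064 = 0.7359 d⁻¹.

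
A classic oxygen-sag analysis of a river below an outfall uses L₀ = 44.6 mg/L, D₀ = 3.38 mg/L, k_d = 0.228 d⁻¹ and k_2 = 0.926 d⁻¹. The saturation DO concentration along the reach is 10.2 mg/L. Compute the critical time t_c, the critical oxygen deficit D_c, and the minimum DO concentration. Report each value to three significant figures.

At the critical point dD/dt = 0, so k_d L₀ e^(−k_d t) = k_2 D. Substituting D(t) from the Streeter–Phelps equation and solving for t gives
t_c = ln[(k_2/k_d)(1 − D₀(k_2−k_d)/(k_d L₀))] / (k_2−k_d).
Here k_2−k_d = 0.6980 d⁻¹ and 1 − D₀(k_2−k_d)/(k_d L₀) = 1 − 3.38×0.6980/(0.228×44.6) = 0.7680, so
t_c = ln(4.061 × 0.7680) / 0.6980 = 1.138 / 0.6980 = 1.630 d.
L(t_c) = L₀ e^(−k_d t_c) = 44.6 × 0.6896 = 30.76 mg/L, and at the critical point k_2 D_c = k_d L, so D_c = (0.228/0.926) × 30.76 = 7.573 mg/L.
Minimum DO = C_s − D_c = 10.2 − 7.573 = 2.627 mg/L.

t_c ≈ 1.63 d; D_c ≈ 7.57 mg/L; min DO ≈ 2.63 mg/L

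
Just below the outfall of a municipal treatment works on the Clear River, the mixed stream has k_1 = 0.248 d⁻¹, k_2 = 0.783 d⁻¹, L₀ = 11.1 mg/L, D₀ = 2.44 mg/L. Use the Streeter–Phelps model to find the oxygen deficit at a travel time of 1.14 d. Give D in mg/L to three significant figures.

k_1 L₀/(k_2−k_1) = 0.248×11.1/(0.783−0.248) = 2.753/0.5350 = 5.145 mg/L.
e^(−k_1 t) = e^(−0.248×1.140) = 0.7537; e^(−k_2 t) = e^(−0.783×1.140) = 0.4096.
D = 5.145 × (0.7537 − 0.4096) + 2.44 × 0.4096 = 1.771 + 0.9994 = 2.770 mg/L.

D ≈ 2.77 mg/L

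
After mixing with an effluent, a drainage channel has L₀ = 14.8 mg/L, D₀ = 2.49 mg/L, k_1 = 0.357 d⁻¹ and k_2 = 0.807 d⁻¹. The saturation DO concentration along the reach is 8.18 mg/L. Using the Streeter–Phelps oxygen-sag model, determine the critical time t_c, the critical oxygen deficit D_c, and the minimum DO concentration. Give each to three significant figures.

At the critical point dD/dt = 0, so k_1 L₀ e^(−k_1 t) = k_2 D. Substituting D(t) from the Streeter–Phelps equation and solving for t gives
t_c = ln[(k_2/k_1)(1 − D₀(k_2−k_1)/(k_1 L₀))] / (k_2−k_1).
Here k_2−k_1 = 0.4500 d⁻¹ and 1 − D₀(k_2−k_1)/(k_1 L₀) = 1 − 2.49×0.4500/(0.357×14.8) = 0.7879, so
t_c = ln(2.261 × 0.7879) / 0.4500 = 0.5772 / 0.4500 = 1.283 d.
L(t_c) = L₀ e^(−k_1 t_c) = 14.8 × 0.6326 = 9.362 mg/L, and at the critical point k_2 D_c = k_1 L, so D_c = (0.357/0.807) × 9.362 = 4.142 mg/L.
Minimum DO = C_s − D_c = 8.18 − 4.142 = 4.038 mg/L.

t_c ≈ 1.28 d; D_c ≈ 4.14 mg/L; min DO ≈ 4.04 mg/L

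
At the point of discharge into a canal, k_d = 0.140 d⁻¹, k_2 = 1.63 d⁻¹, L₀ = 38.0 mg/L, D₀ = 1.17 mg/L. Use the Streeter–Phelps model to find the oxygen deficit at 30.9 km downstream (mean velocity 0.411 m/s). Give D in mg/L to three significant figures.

D ≈ 2.58 mg/L

Travel time t = x/v = 30.9 km / (0.411 m/s) = 30900 m / 0.411 m/s = 75180 s = 0.8702 d.
k_d L₀/(k_2−k_d) = 0.140×38.0/(1.63−0.140) = 5.320/1.490 = 3.570 mg/L.
e^(−k_d t) = e^(−0.140×0.8702) = 0.8853; e^(−k_2 t) = e^(−1.63×0.8702) = 0.2421.
D = 3.570 × (0.8853 − 0.2421) + 1.17 × 0.2421 = 2.297 + 0.2833 = 2.580 mg/L.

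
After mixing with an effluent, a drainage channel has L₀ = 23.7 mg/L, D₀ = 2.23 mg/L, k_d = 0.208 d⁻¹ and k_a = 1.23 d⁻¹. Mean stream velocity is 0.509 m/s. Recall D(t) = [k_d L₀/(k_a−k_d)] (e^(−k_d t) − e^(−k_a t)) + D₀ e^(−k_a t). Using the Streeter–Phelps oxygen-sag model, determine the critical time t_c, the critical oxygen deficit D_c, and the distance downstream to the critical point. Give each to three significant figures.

With k_a/k_d = 5.913 and 1 − D₀(k_a−k_d)/(k_d L₀) = 0.5377,
t_c = ln(5.913 × 0.5377) / (1.23 − 0.208) = ln(3.180) / 1.022 = 1.157/1.022 = 1.132 d.
D_c = (k_d/k_a) L₀ e^(−k_d t_c) = (0.208/1.23) × 23.7 × e^(−0.208×1.132) = 0.1691 × 23.7 × 0.7902 = 3.167 mg/L.
x_c = v t_c = 0.509 m/s × 1.132 d × 86400 s/d = 49780 m ≈ 49.8 km.

t_c ≈ 1.13 d; D_c ≈ 3.17 mg/L; x_c ≈ 49.8 km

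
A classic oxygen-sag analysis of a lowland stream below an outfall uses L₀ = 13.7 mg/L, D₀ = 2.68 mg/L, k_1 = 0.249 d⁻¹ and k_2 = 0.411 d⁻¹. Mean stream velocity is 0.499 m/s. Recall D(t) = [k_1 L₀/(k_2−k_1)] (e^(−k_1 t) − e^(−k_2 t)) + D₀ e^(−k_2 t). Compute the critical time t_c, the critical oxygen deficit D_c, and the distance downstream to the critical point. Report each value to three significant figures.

With k_2/k_1 = 1.651 and 1 − D₀(k_2−k_1)/(k_1 L₀) = 0.8727,
t_c = ln(1.651 × 0.8727) / (0.411 − 0.249) = ln(1.441) / 0.1620 = 0.3650/0.1620 = 2.253 d.
D_c = (k_1/k_2) L₀ e^(−k_1 t_c) = (0.249/0.411) × 13.7 × e^(−0.249×2.253) = 0.6058 × 13.7 × 0.5706 = 4.736 mg/L.
x_c = v t_c = 0.499 m/s × 2.253 d × 86400 s/d = 97140 m ≈ 97.1 km.

t_c ≈ 2.25 d; D_c ≈ 4.74 mg/L; x_c ≈ 97.1 km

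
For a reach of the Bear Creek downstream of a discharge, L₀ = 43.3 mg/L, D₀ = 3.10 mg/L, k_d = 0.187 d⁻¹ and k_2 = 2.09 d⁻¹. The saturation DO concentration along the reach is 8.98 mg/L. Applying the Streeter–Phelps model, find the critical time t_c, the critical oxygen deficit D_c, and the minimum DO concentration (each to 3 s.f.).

t_c = [1/(k_2−k_d)] ln[(k_2/k_d)(1 − D₀(k_2−k_d)/(k_d L₀))]
= [1/(2.09−0.187)] ln[(2.09/0.187)(1 − 3.10×1.903/(0.187×43.3))]
= (1/1.903) ln[11.18 × 0.2714] = 0.5255 × ln(3.034) = 0.5255 × 1.110 = 0.5832 d.
L(t_c) = L₀ e^(−k_d t_c) = 43.3 × 0.8967 = 38.83 mg/L, and at the critical point k_2 D_c = k_d L, so D_c = (0.187/2.09) × 38.83 = 3.474 mg/L.
Minimum DO = C_s − D_c = 8.98 − 3.474 = 5.506 mg/L.

t_c ≈ 0.583 d; D_c ≈ 3.47 mg/L; min DO ≈ 5.51 mg/L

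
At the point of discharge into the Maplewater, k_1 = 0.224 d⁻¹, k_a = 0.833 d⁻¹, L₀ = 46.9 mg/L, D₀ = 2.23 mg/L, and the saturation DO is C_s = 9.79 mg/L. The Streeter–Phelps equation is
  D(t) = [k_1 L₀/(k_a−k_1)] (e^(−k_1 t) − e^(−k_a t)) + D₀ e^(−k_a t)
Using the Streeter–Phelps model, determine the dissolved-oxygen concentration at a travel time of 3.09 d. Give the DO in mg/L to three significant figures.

DO ≈ 2.30 mg/L

k_1 L₀/(k_a−k_1) = 0.224×46.9/(0.833−0.224) = 10.51/0.6090 = 17.25 mg/L.
e^(−k_1 t) = e^(−0.224×3.090) = 0.5005; e^(−k_a t) = e^(−0.833×3.090) = 0.07623.
D = 17.25 × (0.5005 − 0.07623) + 2.23 × 0.07623 = 7.319 + 0.1700 = 7.489 mg/L.
DO = C_s − D = 9.79 − 7.489 = 2.301 mg/L.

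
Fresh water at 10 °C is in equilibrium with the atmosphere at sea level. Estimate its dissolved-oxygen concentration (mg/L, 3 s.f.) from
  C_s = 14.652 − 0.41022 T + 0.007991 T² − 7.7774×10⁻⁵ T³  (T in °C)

C_s = 14.652 − 0.41022×10 + 0.007991×10² − 7.7774×10⁻⁵×10³ = 11.27 mg/L.

C_s ≈ 11.3 mg/L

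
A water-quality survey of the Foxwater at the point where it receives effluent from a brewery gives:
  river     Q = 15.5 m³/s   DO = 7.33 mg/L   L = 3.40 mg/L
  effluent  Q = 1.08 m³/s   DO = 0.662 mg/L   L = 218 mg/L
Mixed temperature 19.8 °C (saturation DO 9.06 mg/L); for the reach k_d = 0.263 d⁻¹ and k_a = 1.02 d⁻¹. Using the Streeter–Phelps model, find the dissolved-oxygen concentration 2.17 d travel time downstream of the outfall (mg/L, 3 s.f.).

DO ≈ 6.07 mg/L

Mixed DO = (15.5×7.33 + 1.08×0.662)/(15.5+1.08) = 114.3/16.58 = 6.896 mg/L.
Mixed L₀ = (15.5×3.40 + 1.08×218)/(16.58) = 288.1/16.58 = 17.38 mg/L.
Initial deficit D₀ = C_s − DO₀ = 9.06 − 6.896 = 2.164 mg/L.
D(2.17) = [0.263×17.38/(1.02−0.263)](e^(−0.263×2.17) − e^(−1.02×2.17)) + 2.164 e^(−1.02×2.17)
= 6.038 × (0.5651 − 0.1093) + 2.164 × 0.1093 = 2.989 mg/L.
DO = 9.06 − 2.989 = 6.071 mg/L.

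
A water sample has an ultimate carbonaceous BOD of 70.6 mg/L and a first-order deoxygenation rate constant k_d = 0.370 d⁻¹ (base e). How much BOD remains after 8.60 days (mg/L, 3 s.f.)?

L ≈ 2.93 mg/L

L_t = L₀ e^(−k_d t) = 70.6 × e^(−0.370×8.60) = 70.6 × 0.04150 = 2.930 mg/L.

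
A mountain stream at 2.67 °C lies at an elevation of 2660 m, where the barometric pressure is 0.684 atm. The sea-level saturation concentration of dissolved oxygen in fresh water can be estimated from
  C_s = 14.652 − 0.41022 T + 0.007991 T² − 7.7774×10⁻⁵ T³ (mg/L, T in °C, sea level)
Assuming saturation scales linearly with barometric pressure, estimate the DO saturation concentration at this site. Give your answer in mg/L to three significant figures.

C_s ≈ 9.31 mg/L

At sea level: C_s = 14.652 − 0.41022×2.67 + 0.007991×2.67² − 7.7774×10⁻⁵×2.67³ = 13.61 mg/L.
Pressure correction: C_s' = 13.61 × 0.684 = 9.311 mg/L.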